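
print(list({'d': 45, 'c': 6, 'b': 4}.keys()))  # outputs ['d', 'c', 'b']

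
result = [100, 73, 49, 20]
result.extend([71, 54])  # [100, 73, 49, 20, 71, 54]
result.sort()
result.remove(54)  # [20, 49, 71, 73, 100]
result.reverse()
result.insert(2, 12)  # [100, 73, 12, 71, 49, 20]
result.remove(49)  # [100, 73, 12, 71, 20]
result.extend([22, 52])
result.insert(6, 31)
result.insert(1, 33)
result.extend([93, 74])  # [100, 33, 73, 12, 71, 20, 22, 31, 52, 93, 74]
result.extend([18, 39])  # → [100, 33, 73, 12, 71, 20, 22, 31, 52, 93, 74, 18, 39]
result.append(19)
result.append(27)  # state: [100, 33, 73, 12, 71, 20, 22, 31, 52, 93, 74, 18, 39, 19, 27]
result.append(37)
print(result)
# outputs [100, 33, 73, 12, 71, 20, 22, 31, 52, 93, 74, 18, 39, 19, 27, 37]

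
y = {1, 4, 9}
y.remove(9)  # {1, 4}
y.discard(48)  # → {1, 4}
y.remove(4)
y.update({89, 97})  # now {1, 89, 97}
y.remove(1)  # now {89, 97}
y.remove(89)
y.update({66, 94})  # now {66, 94, 97}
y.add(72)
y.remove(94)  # {66, 72, 97}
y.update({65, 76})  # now {65, 66, 72, 76, 97}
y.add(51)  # {51, 65, 66, 72, 76, 97}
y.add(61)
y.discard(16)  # {51, 61, 65, 66, 72, 76, 97}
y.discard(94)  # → {51, 61, 65, 66, 72, 76, 97}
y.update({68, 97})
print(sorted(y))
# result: [51, 61, 65, 66, 68, 72, 76, 97]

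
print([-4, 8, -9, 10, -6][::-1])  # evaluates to [-6, 10, -9, 8, -4]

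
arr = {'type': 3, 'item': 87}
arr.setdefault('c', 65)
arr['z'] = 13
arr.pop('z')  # 13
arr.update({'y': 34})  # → {'type': 3, 'item': 87, 'c': 65, 'y': 34}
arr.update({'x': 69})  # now {'type': 3, 'item': 87, 'c': 65, 'y': 34, 'x': 69}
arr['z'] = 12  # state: {'type': 3, 'item': 87, 'c': 65, 'y': 34, 'x': 69, 'z': 12}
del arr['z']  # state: {'type': 3, 'item': 87, 'c': 65, 'y': 34, 'x': 69}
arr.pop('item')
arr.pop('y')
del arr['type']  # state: {'c': 65, 'x': 69}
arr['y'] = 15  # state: {'c': 65, 'x': 69, 'y': 15}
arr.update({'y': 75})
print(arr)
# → {'c': 65, 'x': 69, 'y': 75}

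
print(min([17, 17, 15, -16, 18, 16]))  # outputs -16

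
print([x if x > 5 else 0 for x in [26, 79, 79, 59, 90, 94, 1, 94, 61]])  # [26, 79, 79, 59, 90, 94, 0, 94, 61]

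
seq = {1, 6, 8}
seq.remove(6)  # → {1, 8}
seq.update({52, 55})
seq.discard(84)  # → {1, 8, 52, 55}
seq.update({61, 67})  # {1, 8, 52, 55, 61, 67}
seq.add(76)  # {1, 8, 52, 55, 61, 67, 76}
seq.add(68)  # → {1, 8, 52, 55, 61, 67, 68, 76}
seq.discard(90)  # {1, 8, 52, 55, 61, 67, 68, 76}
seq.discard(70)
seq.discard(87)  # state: {1, 8, 52, 55, 61, 67, 68, 76}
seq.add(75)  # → {1, 8, 52, 55, 61, 67, 68, 75, 76}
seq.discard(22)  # {1, 8, 52, 55, 61, 67, 68, 75, 76}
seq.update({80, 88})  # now {1, 8, 52, 55, 61, 67, 68, 75, 76, 80, 88}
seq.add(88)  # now {1, 8, 52, 55, 61, 67, 68, 75, 76, 80, 88}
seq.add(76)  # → {1, 8, 52, 55, 61, 67, 68, 75, 76, 80, 88}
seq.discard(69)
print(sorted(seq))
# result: [1, 8, 52, 55, 61, 67, 68, 75, 76, 80, 88]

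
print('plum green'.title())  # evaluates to Plum Green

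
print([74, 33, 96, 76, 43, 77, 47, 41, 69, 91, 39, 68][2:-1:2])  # [96, 43, 47, 69, 39]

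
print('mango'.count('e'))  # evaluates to 0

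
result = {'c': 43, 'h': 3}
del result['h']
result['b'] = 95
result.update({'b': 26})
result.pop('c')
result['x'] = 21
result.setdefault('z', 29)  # 29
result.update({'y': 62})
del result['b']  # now {'x': 21, 'z': 29, 'y': 62}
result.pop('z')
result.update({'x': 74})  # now {'x': 74, 'y': 62}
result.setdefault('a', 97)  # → 97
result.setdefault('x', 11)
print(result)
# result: {'x': 74, 'y': 62, 'a': 97}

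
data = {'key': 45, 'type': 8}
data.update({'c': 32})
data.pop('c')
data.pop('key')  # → 45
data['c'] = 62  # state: {'type': 8, 'c': 62}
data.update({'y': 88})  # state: {'type': 8, 'c': 62, 'y': 88}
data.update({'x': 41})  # {'type': 8, 'c': 62, 'y': 88, 'x': 41}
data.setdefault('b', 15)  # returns 15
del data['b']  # {'type': 8, 'c': 62, 'y': 88, 'x': 41}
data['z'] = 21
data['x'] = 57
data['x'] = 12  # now {'type': 8, 'c': 62, 'y': 88, 'x': 12, 'z': 21}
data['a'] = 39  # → {'type': 8, 'c': 62, 'y': 88, 'x': 12, 'z': 21, 'a': 39}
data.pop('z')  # 21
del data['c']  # {'type': 8, 'y': 88, 'x': 12, 'a': 39}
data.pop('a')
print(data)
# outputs {'type': 8, 'y': 88, 'x': 12}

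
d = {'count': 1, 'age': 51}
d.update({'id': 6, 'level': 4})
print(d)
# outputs {'count': 1, 'age': 51, 'id': 6, 'level': 4}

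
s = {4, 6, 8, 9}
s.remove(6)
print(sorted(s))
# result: [4, 8, 9]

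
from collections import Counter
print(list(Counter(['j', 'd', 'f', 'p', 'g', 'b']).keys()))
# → ['j', 'd', 'f', 'p', 'g', 'b']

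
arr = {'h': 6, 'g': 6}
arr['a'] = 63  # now {'h': 6, 'g': 6, 'a': 63}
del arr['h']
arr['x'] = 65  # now {'g': 6, 'a': 63, 'x': 65}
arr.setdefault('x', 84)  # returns 65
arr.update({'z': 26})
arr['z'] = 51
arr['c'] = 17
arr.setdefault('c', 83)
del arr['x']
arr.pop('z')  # 51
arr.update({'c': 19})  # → {'g': 6, 'a': 63, 'c': 19}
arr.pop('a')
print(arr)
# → {'g': 6, 'c': 19}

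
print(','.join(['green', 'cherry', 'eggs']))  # green,cherry,eggs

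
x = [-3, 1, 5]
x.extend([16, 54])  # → [-3, 1, 5, 16, 54]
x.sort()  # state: [-3, 1, 5, 16, 54]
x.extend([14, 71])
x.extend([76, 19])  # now [-3, 1, 5, 16, 54, 14, 71, 76, 19]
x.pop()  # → 19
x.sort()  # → [-3, 1, 5, 14, 16, 54, 71, 76]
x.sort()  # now [-3, 1, 5, 14, 16, 54, 71, 76]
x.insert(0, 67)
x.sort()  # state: [-3, 1, 5, 14, 16, 54, 67, 71, 76]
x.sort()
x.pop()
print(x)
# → [-3, 1, 5, 14, 16, 54, 67, 71]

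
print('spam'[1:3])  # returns pa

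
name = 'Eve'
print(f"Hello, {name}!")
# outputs Hello, Eve!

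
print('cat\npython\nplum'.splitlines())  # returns ['cat', 'python', 'plum']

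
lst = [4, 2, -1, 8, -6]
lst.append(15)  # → [4, 2, -1, 8, -6, 15]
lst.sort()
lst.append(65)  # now [-6, -1, 2, 4, 8, 15, 65]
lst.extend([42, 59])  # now [-6, -1, 2, 4, 8, 15, 65, 42, 59]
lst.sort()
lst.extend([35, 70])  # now [-6, -1, 2, 4, 8, 15, 42, 59, 65, 35, 70]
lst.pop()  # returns 70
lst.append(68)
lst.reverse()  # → [68, 35, 65, 59, 42, 15, 8, 4, 2, -1, -6]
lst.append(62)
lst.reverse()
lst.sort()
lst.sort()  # [-6, -1, 2, 4, 8, 15, 35, 42, 59, 62, 65, 68]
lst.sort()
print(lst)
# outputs [-6, -1, 2, 4, 8, 15, 35, 42, 59, 62, 65, 68]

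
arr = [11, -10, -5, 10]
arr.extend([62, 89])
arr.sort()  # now [-10, -5, 10, 11, 62, 89]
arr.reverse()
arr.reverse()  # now [-10, -5, 10, 11, 62, 89]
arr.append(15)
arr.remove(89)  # [-10, -5, 10, 11, 62, 15]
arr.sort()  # [-10, -5, 10, 11, 15, 62]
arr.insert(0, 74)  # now [74, -10, -5, 10, 11, 15, 62]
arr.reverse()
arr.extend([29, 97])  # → [62, 15, 11, 10, -5, -10, 74, 29, 97]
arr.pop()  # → 97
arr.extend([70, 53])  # [62, 15, 11, 10, -5, -10, 74, 29, 70, 53]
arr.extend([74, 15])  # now [62, 15, 11, 10, -5, -10, 74, 29, 70, 53, 74, 15]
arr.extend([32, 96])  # [62, 15, 11, 10, -5, -10, 74, 29, 70, 53, 74, 15, 32, 96]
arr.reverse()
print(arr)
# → [96, 32, 15, 74, 53, 70, 29, 74, -10, -5, 10, 11, 15, 62]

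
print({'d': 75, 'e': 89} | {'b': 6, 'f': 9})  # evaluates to {'d': 75, 'e': 89, 'b': 6, 'f': 9}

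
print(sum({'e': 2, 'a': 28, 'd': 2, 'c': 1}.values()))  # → 33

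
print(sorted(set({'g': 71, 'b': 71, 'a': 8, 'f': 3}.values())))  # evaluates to [3, 8, 71]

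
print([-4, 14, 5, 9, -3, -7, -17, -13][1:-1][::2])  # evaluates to [14, 9, -7]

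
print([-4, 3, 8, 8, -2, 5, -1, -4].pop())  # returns -4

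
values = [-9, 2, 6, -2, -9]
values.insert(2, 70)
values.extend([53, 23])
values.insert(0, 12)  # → [12, -9, 2, 70, 6, -2, -9, 53, 23]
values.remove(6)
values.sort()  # [-9, -9, -2, 2, 12, 23, 53, 70]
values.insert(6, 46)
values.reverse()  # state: [70, 53, 46, 23, 12, 2, -2, -9, -9]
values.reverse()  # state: [-9, -9, -2, 2, 12, 23, 46, 53, 70]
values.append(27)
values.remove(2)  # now [-9, -9, -2, 12, 23, 46, 53, 70, 27]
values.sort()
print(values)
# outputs [-9, -9, -2, 12, 23, 27, 46, 53, 70]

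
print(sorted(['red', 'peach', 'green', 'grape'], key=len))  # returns ['red', 'peach', 'green', 'grape']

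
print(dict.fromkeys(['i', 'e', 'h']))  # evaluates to {'i': None, 'e': None, 'h': None}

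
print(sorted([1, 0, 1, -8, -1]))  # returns [-8, -1, 0, 1, 1]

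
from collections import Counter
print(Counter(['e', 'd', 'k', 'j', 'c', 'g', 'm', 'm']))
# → Counter({'m': 2, 'e': 1, 'd': 1, 'k': 1, 'j': 1, 'c': 1, 'g': 1})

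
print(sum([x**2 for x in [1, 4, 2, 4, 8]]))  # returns 101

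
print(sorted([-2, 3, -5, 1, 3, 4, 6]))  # [-5, -2, 1, 3, 3, 4, 6]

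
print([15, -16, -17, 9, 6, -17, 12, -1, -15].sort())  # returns None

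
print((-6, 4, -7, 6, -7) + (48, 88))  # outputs (-6, 4, -7, 6, -7, 48, 88)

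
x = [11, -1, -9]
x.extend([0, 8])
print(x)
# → [11, -1, -9, 0, 8]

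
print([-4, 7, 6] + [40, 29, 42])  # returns [-4, 7, 6, 40, 29, 42]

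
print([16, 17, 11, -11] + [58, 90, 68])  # [16, 17, 11, -11, 58, 90, 68]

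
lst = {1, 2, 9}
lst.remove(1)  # {2, 9}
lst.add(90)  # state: {2, 9, 90}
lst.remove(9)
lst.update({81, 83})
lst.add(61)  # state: {2, 61, 81, 83, 90}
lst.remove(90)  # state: {2, 61, 81, 83}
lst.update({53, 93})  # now {2, 53, 61, 81, 83, 93}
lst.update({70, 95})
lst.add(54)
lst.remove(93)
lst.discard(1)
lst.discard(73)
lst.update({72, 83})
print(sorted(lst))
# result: [2, 53, 54, 61, 70, 72, 81, 83, 95]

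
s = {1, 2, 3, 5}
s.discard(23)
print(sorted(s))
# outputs [1, 2, 3, 5]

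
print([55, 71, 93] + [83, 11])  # [55, 71, 93, 83, 11]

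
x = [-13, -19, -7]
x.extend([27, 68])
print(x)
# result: [-13, -19, -7, 27, 68]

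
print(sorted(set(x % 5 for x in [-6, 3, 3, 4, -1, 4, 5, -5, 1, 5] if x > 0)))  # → [0, 1, 3, 4]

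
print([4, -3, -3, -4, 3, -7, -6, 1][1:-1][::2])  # [-3, -4, -7]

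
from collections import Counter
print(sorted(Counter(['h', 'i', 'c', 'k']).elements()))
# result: ['c', 'h', 'i', 'k']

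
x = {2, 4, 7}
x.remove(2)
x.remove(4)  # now {7}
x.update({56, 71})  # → {7, 56, 71}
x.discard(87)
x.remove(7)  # {56, 71}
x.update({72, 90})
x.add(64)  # {56, 64, 71, 72, 90}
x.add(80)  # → {56, 64, 71, 72, 80, 90}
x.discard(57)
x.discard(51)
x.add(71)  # {56, 64, 71, 72, 80, 90}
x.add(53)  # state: {53, 56, 64, 71, 72, 80, 90}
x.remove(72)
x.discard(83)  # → {53, 56, 64, 71, 80, 90}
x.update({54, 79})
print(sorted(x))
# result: [53, 54, 56, 64, 71, 79, 80, 90]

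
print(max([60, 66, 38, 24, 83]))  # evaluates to 83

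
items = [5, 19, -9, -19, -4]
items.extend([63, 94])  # [5, 19, -9, -19, -4, 63, 94]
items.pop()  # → 94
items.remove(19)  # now [5, -9, -19, -4, 63]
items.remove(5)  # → [-9, -19, -4, 63]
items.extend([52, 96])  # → [-9, -19, -4, 63, 52, 96]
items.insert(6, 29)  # [-9, -19, -4, 63, 52, 96, 29]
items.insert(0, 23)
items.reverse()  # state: [29, 96, 52, 63, -4, -19, -9, 23]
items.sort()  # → [-19, -9, -4, 23, 29, 52, 63, 96]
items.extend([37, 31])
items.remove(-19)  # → [-9, -4, 23, 29, 52, 63, 96, 37, 31]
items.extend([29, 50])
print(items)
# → [-9, -4, 23, 29, 52, 63, 96, 37, 31, 29, 50]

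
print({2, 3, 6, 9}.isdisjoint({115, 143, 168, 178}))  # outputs True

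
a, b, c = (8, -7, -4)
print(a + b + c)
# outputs -3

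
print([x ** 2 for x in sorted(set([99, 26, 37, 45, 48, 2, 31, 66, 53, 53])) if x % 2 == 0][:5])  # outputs [4, 676, 2304, 4356]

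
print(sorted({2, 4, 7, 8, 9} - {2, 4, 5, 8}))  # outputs [7, 9]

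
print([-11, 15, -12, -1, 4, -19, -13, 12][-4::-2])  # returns [4, -12, -11]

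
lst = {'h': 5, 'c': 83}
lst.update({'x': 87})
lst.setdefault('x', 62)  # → 87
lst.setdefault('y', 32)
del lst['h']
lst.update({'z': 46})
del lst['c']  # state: {'x': 87, 'y': 32, 'z': 46}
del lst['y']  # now {'x': 87, 'z': 46}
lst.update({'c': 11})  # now {'x': 87, 'z': 46, 'c': 11}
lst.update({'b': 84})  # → {'x': 87, 'z': 46, 'c': 11, 'b': 84}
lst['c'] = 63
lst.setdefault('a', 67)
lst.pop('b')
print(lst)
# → {'x': 87, 'z': 46, 'c': 63, 'a': 67}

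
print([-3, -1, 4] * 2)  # [-3, -1, 4, -3, -1, 4]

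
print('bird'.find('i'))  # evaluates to 1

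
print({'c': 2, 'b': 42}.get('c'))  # 2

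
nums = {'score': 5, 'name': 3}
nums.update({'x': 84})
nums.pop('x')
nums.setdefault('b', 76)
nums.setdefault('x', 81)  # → 81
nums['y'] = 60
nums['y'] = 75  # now {'score': 5, 'name': 3, 'b': 76, 'x': 81, 'y': 75}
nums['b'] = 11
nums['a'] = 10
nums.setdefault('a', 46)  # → 10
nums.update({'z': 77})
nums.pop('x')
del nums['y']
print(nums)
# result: {'score': 5, 'name': 3, 'b': 11, 'a': 10, 'z': 77}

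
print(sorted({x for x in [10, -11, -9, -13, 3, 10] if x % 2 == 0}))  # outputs [10]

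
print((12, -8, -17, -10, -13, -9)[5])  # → -9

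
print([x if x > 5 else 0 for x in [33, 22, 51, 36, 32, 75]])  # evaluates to [33, 22, 51, 36, 32, 75]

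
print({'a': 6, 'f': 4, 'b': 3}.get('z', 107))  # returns 107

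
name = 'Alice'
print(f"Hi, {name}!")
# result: Hi, Alice!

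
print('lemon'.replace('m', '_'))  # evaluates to le_on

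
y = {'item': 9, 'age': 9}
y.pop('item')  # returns 9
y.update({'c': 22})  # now {'age': 9, 'c': 22}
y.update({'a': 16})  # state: {'age': 9, 'c': 22, 'a': 16}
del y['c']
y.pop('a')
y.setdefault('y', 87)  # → 87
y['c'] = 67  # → {'age': 9, 'y': 87, 'c': 67}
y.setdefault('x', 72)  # 72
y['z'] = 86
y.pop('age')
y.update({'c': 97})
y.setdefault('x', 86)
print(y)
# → {'y': 87, 'c': 97, 'x': 72, 'z': 86}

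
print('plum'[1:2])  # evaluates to l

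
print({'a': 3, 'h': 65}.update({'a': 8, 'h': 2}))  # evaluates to None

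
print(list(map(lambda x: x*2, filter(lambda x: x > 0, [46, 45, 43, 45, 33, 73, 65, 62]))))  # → [92, 90, 86, 90, 66, 146, 130, 124]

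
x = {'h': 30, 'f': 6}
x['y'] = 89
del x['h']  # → {'f': 6, 'y': 89}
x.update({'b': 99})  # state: {'f': 6, 'y': 89, 'b': 99}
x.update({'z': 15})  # {'f': 6, 'y': 89, 'b': 99, 'z': 15}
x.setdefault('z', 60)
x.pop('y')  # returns 89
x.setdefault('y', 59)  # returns 59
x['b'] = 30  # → {'f': 6, 'b': 30, 'z': 15, 'y': 59}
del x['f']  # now {'b': 30, 'z': 15, 'y': 59}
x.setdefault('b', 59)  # 30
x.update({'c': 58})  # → {'b': 30, 'z': 15, 'y': 59, 'c': 58}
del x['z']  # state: {'b': 30, 'y': 59, 'c': 58}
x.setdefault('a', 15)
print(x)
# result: {'b': 30, 'y': 59, 'c': 58, 'a': 15}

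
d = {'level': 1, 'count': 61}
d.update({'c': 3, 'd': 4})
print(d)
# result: {'level': 1, 'count': 61, 'c': 3, 'd': 4}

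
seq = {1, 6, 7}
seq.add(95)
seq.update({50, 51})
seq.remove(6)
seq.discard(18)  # {1, 7, 50, 51, 95}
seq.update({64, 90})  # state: {1, 7, 50, 51, 64, 90, 95}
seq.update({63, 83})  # {1, 7, 50, 51, 63, 64, 83, 90, 95}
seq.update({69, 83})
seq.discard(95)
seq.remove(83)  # {1, 7, 50, 51, 63, 64, 69, 90}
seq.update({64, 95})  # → {1, 7, 50, 51, 63, 64, 69, 90, 95}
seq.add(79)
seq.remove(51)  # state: {1, 7, 50, 63, 64, 69, 79, 90, 95}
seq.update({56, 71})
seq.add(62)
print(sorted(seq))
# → [1, 7, 50, 56, 62, 63, 64, 69, 71, 79, 90, 95]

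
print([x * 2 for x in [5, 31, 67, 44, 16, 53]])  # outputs [10, 62, 134, 88, 32, 106]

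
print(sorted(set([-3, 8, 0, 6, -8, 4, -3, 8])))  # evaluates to [-8, -3, 0, 4, 6, 8]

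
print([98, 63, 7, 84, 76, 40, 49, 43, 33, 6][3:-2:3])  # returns [84, 49]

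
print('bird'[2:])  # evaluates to rd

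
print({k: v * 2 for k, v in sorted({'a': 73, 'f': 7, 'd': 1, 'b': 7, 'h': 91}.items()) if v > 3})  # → {'a': 146, 'b': 14, 'f': 14, 'h': 182}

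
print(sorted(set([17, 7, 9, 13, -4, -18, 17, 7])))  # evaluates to [-18, -4, 7, 9, 13, 17]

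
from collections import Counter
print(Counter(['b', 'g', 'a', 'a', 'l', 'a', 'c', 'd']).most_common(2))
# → [('a', 3), ('b', 1)]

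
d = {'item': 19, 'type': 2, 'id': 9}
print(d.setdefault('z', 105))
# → 105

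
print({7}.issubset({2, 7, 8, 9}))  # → True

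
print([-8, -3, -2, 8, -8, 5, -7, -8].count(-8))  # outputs 3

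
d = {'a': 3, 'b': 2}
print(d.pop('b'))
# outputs 2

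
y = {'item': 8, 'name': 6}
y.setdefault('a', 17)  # 17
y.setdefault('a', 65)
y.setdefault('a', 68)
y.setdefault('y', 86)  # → 86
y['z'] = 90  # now {'item': 8, 'name': 6, 'a': 17, 'y': 86, 'z': 90}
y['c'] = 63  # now {'item': 8, 'name': 6, 'a': 17, 'y': 86, 'z': 90, 'c': 63}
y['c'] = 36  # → {'item': 8, 'name': 6, 'a': 17, 'y': 86, 'z': 90, 'c': 36}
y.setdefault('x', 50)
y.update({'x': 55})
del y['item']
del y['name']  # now {'a': 17, 'y': 86, 'z': 90, 'c': 36, 'x': 55}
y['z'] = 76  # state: {'a': 17, 'y': 86, 'z': 76, 'c': 36, 'x': 55}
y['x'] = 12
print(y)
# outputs {'a': 17, 'y': 86, 'z': 76, 'c': 36, 'x': 12}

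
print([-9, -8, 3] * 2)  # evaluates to [-9, -8, 3, -9, -8, 3]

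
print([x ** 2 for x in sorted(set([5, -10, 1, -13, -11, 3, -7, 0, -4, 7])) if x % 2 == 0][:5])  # [100, 16, 0]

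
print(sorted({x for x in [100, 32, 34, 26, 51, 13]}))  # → [13, 26, 32, 34, 51, 100]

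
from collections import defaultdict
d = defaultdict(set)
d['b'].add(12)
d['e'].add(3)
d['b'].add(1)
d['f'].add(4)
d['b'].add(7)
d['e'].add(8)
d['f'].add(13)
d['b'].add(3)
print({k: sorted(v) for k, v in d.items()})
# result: {'b': [1, 3, 7, 12], 'e': [3, 8], 'f': [4, 13]}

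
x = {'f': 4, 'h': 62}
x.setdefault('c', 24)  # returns 24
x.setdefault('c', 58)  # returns 24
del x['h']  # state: {'f': 4, 'c': 24}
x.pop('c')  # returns 24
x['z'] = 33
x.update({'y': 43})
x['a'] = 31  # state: {'f': 4, 'z': 33, 'y': 43, 'a': 31}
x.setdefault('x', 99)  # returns 99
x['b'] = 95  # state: {'f': 4, 'z': 33, 'y': 43, 'a': 31, 'x': 99, 'b': 95}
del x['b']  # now {'f': 4, 'z': 33, 'y': 43, 'a': 31, 'x': 99}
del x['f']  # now {'z': 33, 'y': 43, 'a': 31, 'x': 99}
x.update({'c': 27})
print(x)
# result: {'z': 33, 'y': 43, 'a': 31, 'x': 99, 'c': 27}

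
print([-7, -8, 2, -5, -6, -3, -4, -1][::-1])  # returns [-1, -4, -3, -6, -5, 2, -8, -7]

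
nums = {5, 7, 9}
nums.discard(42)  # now {5, 7, 9}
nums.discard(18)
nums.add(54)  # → {5, 7, 9, 54}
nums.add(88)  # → {5, 7, 9, 54, 88}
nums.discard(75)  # {5, 7, 9, 54, 88}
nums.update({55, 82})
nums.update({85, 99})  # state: {5, 7, 9, 54, 55, 82, 85, 88, 99}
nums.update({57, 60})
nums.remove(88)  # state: {5, 7, 9, 54, 55, 57, 60, 82, 85, 99}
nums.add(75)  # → {5, 7, 9, 54, 55, 57, 60, 75, 82, 85, 99}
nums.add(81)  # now {5, 7, 9, 54, 55, 57, 60, 75, 81, 82, 85, 99}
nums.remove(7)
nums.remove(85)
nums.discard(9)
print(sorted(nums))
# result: [5, 54, 55, 57, 60, 75, 81, 82, 99]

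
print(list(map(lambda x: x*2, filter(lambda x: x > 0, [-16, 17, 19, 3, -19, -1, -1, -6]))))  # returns [34, 38, 6]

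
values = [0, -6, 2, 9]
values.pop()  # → 9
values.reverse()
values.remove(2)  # [-6, 0]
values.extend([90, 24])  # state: [-6, 0, 90, 24]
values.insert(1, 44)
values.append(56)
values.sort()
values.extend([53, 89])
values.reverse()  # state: [89, 53, 90, 56, 44, 24, 0, -6]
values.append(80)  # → [89, 53, 90, 56, 44, 24, 0, -6, 80]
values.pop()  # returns 80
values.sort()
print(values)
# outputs [-6, 0, 24, 44, 53, 56, 89, 90]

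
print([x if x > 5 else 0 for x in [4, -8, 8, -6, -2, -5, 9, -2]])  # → [0, 0, 8, 0, 0, 0, 9, 0]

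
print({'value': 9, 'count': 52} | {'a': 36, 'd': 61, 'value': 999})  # {'value': 999, 'count': 52, 'a': 36, 'd': 61}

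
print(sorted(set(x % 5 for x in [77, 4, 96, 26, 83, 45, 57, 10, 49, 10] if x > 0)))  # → [0, 1, 2, 3, 4]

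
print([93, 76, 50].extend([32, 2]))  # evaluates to None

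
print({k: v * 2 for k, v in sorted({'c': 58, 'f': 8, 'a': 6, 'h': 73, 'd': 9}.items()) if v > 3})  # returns {'a': 12, 'c': 116, 'd': 18, 'f': 16, 'h': 146}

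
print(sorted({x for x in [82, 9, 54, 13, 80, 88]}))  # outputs [9, 13, 54, 80, 82, 88]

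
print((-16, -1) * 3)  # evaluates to (-16, -1, -16, -1, -16, -1)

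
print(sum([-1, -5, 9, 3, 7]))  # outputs 13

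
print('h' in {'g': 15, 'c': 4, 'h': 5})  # True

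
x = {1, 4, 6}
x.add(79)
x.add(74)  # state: {1, 4, 6, 74, 79}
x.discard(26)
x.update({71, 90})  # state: {1, 4, 6, 71, 74, 79, 90}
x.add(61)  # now {1, 4, 6, 61, 71, 74, 79, 90}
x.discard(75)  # {1, 4, 6, 61, 71, 74, 79, 90}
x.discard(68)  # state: {1, 4, 6, 61, 71, 74, 79, 90}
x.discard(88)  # {1, 4, 6, 61, 71, 74, 79, 90}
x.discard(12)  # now {1, 4, 6, 61, 71, 74, 79, 90}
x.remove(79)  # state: {1, 4, 6, 61, 71, 74, 90}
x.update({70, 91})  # {1, 4, 6, 61, 70, 71, 74, 90, 91}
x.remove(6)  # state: {1, 4, 61, 70, 71, 74, 90, 91}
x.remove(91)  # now {1, 4, 61, 70, 71, 74, 90}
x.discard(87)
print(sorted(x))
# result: [1, 4, 61, 70, 71, 74, 90]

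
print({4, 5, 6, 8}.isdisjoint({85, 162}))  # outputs True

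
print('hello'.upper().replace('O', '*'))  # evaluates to HELL*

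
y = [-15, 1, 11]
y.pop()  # 11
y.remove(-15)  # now [1]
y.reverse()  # [1]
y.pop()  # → 1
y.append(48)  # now [48]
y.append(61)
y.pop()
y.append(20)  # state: [48, 20]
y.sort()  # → [20, 48]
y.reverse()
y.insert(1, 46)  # [48, 46, 20]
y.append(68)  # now [48, 46, 20, 68]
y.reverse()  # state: [68, 20, 46, 48]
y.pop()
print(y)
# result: [68, 20, 46]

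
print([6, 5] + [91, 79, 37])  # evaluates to [6, 5, 91, 79, 37]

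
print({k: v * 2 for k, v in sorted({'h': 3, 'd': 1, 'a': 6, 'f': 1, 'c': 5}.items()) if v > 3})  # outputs {'a': 12, 'c': 10}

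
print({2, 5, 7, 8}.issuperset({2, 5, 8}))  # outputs True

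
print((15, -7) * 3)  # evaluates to (15, -7, 15, -7, 15, -7)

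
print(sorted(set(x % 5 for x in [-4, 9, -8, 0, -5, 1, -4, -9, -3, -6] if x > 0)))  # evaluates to [1, 4]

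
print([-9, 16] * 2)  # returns [-9, 16, -9, 16]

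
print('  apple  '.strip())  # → apple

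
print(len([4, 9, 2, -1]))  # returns 4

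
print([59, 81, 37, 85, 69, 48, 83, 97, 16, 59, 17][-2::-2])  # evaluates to [59, 97, 48, 85, 81]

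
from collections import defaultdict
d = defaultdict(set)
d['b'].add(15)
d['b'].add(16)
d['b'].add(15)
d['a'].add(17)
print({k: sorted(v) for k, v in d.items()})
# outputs {'b': [15, 16], 'a': [17]}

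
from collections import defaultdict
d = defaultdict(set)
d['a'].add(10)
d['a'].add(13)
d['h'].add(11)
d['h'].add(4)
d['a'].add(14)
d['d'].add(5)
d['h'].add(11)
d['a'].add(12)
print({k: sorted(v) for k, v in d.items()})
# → {'a': [10, 12, 13, 14], 'h': [4, 11], 'd': [5]}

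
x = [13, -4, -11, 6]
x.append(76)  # [13, -4, -11, 6, 76]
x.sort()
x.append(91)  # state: [-11, -4, 6, 13, 76, 91]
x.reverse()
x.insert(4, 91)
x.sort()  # [-11, -4, 6, 13, 76, 91, 91]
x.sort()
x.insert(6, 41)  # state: [-11, -4, 6, 13, 76, 91, 41, 91]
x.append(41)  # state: [-11, -4, 6, 13, 76, 91, 41, 91, 41]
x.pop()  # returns 41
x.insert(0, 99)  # [99, -11, -4, 6, 13, 76, 91, 41, 91]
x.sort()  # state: [-11, -4, 6, 13, 41, 76, 91, 91, 99]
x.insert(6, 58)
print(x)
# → [-11, -4, 6, 13, 41, 76, 58, 91, 91, 99]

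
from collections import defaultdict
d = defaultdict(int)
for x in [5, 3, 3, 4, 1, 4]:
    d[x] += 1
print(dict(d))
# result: {5: 1, 3: 2, 4: 2, 1: 1}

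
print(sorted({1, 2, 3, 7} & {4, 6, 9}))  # []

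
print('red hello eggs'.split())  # ['red', 'hello', 'eggs']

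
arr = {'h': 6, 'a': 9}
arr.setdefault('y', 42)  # 42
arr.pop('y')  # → 42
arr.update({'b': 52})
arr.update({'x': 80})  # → {'h': 6, 'a': 9, 'b': 52, 'x': 80}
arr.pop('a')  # 9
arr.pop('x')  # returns 80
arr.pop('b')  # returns 52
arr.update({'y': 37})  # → {'h': 6, 'y': 37}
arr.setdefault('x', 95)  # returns 95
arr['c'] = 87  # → {'h': 6, 'y': 37, 'x': 95, 'c': 87}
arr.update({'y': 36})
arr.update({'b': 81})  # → {'h': 6, 'y': 36, 'x': 95, 'c': 87, 'b': 81}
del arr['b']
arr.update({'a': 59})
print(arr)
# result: {'h': 6, 'y': 36, 'x': 95, 'c': 87, 'a': 59}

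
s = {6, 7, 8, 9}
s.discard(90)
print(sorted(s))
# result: [6, 7, 8, 9]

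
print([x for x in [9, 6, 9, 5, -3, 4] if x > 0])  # [9, 6, 9, 5, 4]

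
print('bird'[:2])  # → bi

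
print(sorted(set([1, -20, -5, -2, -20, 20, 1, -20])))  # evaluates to [-20, -5, -2, 1, 20]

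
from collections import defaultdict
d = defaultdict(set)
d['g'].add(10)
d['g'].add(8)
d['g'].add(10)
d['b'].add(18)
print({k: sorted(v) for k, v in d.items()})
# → {'g': [8, 10], 'b': [18]}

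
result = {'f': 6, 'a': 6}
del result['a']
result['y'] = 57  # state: {'f': 6, 'y': 57}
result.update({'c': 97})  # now {'f': 6, 'y': 57, 'c': 97}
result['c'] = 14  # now {'f': 6, 'y': 57, 'c': 14}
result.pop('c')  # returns 14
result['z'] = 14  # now {'f': 6, 'y': 57, 'z': 14}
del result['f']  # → {'y': 57, 'z': 14}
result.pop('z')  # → 14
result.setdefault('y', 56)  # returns 57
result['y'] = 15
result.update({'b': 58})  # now {'y': 15, 'b': 58}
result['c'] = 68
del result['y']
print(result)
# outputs {'b': 58, 'c': 68}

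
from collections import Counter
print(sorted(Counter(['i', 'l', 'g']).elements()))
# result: ['g', 'i', 'l']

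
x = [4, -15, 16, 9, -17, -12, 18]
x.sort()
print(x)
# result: [-17, -15, -12, 4, 9, 16, 18]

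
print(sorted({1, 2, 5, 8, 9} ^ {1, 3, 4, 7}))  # [2, 3, 4, 5, 7, 8, 9]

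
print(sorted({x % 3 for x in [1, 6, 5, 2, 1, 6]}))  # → [0, 1, 2]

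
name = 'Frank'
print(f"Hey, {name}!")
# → Hey, Frank!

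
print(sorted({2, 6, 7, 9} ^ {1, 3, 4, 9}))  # [1, 2, 3, 4, 6, 7]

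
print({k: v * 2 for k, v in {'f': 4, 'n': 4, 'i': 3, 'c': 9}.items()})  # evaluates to {'f': 8, 'n': 8, 'i': 6, 'c': 18}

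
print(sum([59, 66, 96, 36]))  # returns 257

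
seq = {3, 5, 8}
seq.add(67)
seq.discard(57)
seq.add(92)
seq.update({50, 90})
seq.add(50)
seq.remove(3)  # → {5, 8, 50, 67, 90, 92}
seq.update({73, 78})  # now {5, 8, 50, 67, 73, 78, 90, 92}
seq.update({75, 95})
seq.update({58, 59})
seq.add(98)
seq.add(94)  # {5, 8, 50, 58, 59, 67, 73, 75, 78, 90, 92, 94, 95, 98}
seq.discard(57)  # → {5, 8, 50, 58, 59, 67, 73, 75, 78, 90, 92, 94, 95, 98}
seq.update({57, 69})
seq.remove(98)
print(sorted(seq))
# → [5, 8, 50, 57, 58, 59, 67, 69, 73, 75, 78, 90, 92, 94, 95]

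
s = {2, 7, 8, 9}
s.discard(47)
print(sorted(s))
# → [2, 7, 8, 9]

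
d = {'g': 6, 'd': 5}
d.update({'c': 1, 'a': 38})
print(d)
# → {'g': 6, 'd': 5, 'c': 1, 'a': 38}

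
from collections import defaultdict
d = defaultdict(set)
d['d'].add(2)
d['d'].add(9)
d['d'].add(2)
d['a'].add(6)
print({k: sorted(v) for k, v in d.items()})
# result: {'d': [2, 9], 'a': [6]}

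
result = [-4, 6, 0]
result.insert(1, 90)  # [-4, 90, 6, 0]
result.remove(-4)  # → [90, 6, 0]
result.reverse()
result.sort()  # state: [0, 6, 90]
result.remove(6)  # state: [0, 90]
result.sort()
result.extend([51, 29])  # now [0, 90, 51, 29]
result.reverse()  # [29, 51, 90, 0]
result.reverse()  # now [0, 90, 51, 29]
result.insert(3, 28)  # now [0, 90, 51, 28, 29]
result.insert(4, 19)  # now [0, 90, 51, 28, 19, 29]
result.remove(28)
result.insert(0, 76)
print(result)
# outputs [76, 0, 90, 51, 19, 29]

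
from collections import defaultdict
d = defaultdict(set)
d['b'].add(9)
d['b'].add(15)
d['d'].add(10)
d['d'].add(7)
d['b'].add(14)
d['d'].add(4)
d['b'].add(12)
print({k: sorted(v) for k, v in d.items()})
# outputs {'b': [9, 12, 14, 15], 'd': [4, 7, 10]}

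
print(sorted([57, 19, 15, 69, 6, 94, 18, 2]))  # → [2, 6, 15, 18, 19, 57, 69, 94]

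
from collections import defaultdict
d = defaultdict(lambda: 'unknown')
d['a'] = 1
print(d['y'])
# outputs unknown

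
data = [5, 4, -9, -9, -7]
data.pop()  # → -7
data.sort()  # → [-9, -9, 4, 5]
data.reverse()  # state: [5, 4, -9, -9]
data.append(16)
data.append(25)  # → [5, 4, -9, -9, 16, 25]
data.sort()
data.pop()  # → 25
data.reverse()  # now [16, 5, 4, -9, -9]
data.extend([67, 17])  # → [16, 5, 4, -9, -9, 67, 17]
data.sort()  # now [-9, -9, 4, 5, 16, 17, 67]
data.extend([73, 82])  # [-9, -9, 4, 5, 16, 17, 67, 73, 82]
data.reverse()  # [82, 73, 67, 17, 16, 5, 4, -9, -9]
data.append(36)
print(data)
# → [82, 73, 67, 17, 16, 5, 4, -9, -9, 36]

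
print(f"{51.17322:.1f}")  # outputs 51.2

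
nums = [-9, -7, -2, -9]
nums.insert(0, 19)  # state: [19, -9, -7, -2, -9]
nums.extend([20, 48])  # [19, -9, -7, -2, -9, 20, 48]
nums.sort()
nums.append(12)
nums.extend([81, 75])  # [-9, -9, -7, -2, 19, 20, 48, 12, 81, 75]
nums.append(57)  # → [-9, -9, -7, -2, 19, 20, 48, 12, 81, 75, 57]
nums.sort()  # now [-9, -9, -7, -2, 12, 19, 20, 48, 57, 75, 81]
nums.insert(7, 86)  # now [-9, -9, -7, -2, 12, 19, 20, 86, 48, 57, 75, 81]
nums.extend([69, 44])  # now [-9, -9, -7, -2, 12, 19, 20, 86, 48, 57, 75, 81, 69, 44]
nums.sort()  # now [-9, -9, -7, -2, 12, 19, 20, 44, 48, 57, 69, 75, 81, 86]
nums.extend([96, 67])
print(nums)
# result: [-9, -9, -7, -2, 12, 19, 20, 44, 48, 57, 69, 75, 81, 86, 96, 67]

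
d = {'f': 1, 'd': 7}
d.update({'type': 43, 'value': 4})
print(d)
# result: {'f': 1, 'd': 7, 'type': 43, 'value': 4}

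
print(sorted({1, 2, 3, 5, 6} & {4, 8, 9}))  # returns []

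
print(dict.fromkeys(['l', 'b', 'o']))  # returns {'l': None, 'b': None, 'o': None}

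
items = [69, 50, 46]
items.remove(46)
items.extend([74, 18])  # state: [69, 50, 74, 18]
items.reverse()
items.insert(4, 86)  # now [18, 74, 50, 69, 86]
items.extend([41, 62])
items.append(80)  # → [18, 74, 50, 69, 86, 41, 62, 80]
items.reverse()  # [80, 62, 41, 86, 69, 50, 74, 18]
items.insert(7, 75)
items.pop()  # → 18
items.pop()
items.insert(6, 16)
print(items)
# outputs [80, 62, 41, 86, 69, 50, 16, 74]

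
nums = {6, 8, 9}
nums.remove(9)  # {6, 8}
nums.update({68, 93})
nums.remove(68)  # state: {6, 8, 93}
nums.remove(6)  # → {8, 93}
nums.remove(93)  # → {8}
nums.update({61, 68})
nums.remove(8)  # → {61, 68}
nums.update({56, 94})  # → {56, 61, 68, 94}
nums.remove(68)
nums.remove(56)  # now {61, 94}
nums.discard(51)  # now {61, 94}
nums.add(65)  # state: {61, 65, 94}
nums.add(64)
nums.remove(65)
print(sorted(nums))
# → [61, 64, 94]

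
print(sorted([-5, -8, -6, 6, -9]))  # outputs [-9, -8, -6, -5, 6]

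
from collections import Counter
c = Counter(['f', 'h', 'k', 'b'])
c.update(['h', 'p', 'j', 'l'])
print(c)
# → Counter({'h': 2, 'f': 1, 'k': 1, 'b': 1, 'p': 1, 'j': 1, 'l': 1})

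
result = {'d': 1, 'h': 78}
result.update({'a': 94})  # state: {'d': 1, 'h': 78, 'a': 94}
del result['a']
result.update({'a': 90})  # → {'d': 1, 'h': 78, 'a': 90}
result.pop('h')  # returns 78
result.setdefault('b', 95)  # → 95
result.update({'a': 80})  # {'d': 1, 'a': 80, 'b': 95}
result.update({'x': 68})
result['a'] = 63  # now {'d': 1, 'a': 63, 'b': 95, 'x': 68}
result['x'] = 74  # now {'d': 1, 'a': 63, 'b': 95, 'x': 74}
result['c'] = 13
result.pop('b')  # 95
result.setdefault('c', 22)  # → 13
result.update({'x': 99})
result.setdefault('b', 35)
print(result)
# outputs {'d': 1, 'a': 63, 'x': 99, 'c': 13, 'b': 35}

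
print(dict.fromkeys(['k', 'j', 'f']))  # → {'k': None, 'j': None, 'f': None}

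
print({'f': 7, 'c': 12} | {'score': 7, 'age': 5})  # {'f': 7, 'c': 12, 'score': 7, 'age': 5}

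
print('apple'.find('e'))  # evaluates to 4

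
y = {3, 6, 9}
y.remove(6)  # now {3, 9}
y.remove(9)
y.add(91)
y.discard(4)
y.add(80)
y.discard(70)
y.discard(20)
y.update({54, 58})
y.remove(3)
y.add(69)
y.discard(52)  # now {54, 58, 69, 80, 91}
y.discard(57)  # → {54, 58, 69, 80, 91}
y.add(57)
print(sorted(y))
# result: [54, 57, 58, 69, 80, 91]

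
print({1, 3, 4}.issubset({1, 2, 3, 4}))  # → True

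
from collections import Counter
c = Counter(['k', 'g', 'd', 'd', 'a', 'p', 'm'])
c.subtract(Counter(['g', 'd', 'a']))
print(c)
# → Counter({'k': 1, 'd': 1, 'p': 1, 'm': 1, 'g': 0, 'a': 0})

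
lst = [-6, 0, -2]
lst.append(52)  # [-6, 0, -2, 52]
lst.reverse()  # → [52, -2, 0, -6]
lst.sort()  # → [-6, -2, 0, 52]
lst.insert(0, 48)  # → [48, -6, -2, 0, 52]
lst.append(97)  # [48, -6, -2, 0, 52, 97]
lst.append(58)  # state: [48, -6, -2, 0, 52, 97, 58]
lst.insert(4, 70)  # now [48, -6, -2, 0, 70, 52, 97, 58]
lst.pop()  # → 58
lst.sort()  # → [-6, -2, 0, 48, 52, 70, 97]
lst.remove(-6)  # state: [-2, 0, 48, 52, 70, 97]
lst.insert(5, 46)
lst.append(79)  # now [-2, 0, 48, 52, 70, 46, 97, 79]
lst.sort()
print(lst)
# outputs [-2, 0, 46, 48, 52, 70, 79, 97]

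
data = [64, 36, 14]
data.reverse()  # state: [14, 36, 64]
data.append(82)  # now [14, 36, 64, 82]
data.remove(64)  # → [14, 36, 82]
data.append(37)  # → [14, 36, 82, 37]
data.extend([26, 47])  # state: [14, 36, 82, 37, 26, 47]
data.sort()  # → [14, 26, 36, 37, 47, 82]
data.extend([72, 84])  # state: [14, 26, 36, 37, 47, 82, 72, 84]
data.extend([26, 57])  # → [14, 26, 36, 37, 47, 82, 72, 84, 26, 57]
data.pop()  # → 57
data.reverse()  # [26, 84, 72, 82, 47, 37, 36, 26, 14]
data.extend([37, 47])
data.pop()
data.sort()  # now [14, 26, 26, 36, 37, 37, 47, 72, 82, 84]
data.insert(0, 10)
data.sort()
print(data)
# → [10, 14, 26, 26, 36, 37, 37, 47, 72, 82, 84]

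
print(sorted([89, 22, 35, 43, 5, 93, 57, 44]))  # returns [5, 22, 35, 43, 44, 57, 89, 93]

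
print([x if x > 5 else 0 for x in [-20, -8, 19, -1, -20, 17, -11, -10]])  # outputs [0, 0, 19, 0, 0, 17, 0, 0]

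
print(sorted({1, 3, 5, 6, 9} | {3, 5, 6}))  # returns [1, 3, 5, 6, 9]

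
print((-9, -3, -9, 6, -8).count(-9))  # 2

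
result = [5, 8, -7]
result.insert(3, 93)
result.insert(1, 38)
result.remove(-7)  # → [5, 38, 8, 93]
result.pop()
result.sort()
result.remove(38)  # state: [5, 8]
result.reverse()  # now [8, 5]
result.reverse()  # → [5, 8]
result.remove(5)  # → [8]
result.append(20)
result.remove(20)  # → [8]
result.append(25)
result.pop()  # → 25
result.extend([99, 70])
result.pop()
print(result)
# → [8, 99]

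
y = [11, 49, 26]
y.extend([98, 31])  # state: [11, 49, 26, 98, 31]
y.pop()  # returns 31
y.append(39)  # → [11, 49, 26, 98, 39]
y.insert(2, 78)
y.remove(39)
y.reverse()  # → [98, 26, 78, 49, 11]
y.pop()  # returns 11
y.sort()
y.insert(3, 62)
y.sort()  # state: [26, 49, 62, 78, 98]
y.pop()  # 98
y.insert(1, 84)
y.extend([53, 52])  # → [26, 84, 49, 62, 78, 53, 52]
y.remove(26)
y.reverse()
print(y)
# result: [52, 53, 78, 62, 49, 84]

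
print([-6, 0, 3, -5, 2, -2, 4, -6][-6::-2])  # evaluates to [3, -6]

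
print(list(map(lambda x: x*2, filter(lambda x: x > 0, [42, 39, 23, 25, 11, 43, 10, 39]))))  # [84, 78, 46, 50, 22, 86, 20, 78]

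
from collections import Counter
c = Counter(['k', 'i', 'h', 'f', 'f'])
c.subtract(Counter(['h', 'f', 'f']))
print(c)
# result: Counter({'k': 1, 'i': 1, 'h': 0, 'f': 0})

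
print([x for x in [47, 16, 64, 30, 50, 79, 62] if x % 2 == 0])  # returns [16, 64, 30, 50, 62]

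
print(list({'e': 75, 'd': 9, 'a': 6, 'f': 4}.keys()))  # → ['e', 'd', 'a', 'f']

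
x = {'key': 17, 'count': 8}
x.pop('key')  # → 17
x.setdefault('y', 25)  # 25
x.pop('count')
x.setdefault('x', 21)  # 21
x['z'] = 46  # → {'y': 25, 'x': 21, 'z': 46}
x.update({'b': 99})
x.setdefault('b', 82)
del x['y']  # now {'x': 21, 'z': 46, 'b': 99}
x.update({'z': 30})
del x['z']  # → {'x': 21, 'b': 99}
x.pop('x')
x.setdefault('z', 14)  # 14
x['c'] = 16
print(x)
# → {'b': 99, 'z': 14, 'c': 16}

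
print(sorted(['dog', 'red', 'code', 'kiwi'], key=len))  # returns ['dog', 'red', 'code', 'kiwi']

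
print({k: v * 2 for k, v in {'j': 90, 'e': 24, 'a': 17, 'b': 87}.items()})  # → {'j': 180, 'e': 48, 'a': 34, 'b': 174}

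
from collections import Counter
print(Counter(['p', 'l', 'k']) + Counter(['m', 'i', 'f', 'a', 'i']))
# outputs Counter({'i': 2, 'p': 1, 'l': 1, 'k': 1, 'm': 1, 'f': 1, 'a': 1})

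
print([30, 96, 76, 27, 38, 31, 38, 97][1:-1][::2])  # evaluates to [96, 27, 31]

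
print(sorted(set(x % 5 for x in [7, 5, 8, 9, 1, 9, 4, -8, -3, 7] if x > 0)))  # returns [0, 1, 2, 3, 4]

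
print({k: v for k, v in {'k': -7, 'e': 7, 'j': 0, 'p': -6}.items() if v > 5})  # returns {'e': 7}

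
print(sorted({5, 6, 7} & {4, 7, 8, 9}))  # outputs [7]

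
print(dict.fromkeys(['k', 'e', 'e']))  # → {'k': None, 'e': None}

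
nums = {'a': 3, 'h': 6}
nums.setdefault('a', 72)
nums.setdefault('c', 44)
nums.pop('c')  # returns 44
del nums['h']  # {'a': 3}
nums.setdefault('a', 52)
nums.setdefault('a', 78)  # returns 3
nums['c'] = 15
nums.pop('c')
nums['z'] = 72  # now {'a': 3, 'z': 72}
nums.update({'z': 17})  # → {'a': 3, 'z': 17}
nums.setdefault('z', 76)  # 17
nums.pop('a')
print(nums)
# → {'z': 17}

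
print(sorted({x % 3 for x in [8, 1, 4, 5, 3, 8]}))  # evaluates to [0, 1, 2]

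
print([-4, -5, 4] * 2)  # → [-4, -5, 4, -4, -5, 4]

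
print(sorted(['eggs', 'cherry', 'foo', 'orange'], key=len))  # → ['foo', 'eggs', 'cherry', 'orange']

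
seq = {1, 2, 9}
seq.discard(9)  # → {1, 2}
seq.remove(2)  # {1}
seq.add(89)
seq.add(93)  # {1, 89, 93}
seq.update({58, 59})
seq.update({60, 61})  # {1, 58, 59, 60, 61, 89, 93}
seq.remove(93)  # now {1, 58, 59, 60, 61, 89}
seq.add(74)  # {1, 58, 59, 60, 61, 74, 89}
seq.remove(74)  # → {1, 58, 59, 60, 61, 89}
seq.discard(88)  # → {1, 58, 59, 60, 61, 89}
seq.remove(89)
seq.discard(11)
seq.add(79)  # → {1, 58, 59, 60, 61, 79}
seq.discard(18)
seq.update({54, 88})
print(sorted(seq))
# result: [1, 54, 58, 59, 60, 61, 79, 88]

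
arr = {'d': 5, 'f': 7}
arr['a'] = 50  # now {'d': 5, 'f': 7, 'a': 50}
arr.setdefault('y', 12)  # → 12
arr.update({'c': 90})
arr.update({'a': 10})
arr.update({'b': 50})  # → {'d': 5, 'f': 7, 'a': 10, 'y': 12, 'c': 90, 'b': 50}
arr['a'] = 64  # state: {'d': 5, 'f': 7, 'a': 64, 'y': 12, 'c': 90, 'b': 50}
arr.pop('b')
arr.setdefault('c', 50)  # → 90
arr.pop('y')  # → 12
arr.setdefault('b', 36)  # 36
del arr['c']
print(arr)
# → {'d': 5, 'f': 7, 'a': 64, 'b': 36}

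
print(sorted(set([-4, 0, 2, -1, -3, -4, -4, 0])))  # [-4, -3, -1, 0, 2]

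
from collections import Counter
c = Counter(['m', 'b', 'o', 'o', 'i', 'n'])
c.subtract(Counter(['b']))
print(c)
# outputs Counter({'o': 2, 'm': 1, 'i': 1, 'n': 1, 'b': 0})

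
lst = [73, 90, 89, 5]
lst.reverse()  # [5, 89, 90, 73]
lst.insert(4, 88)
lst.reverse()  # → [88, 73, 90, 89, 5]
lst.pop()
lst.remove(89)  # [88, 73, 90]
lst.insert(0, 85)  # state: [85, 88, 73, 90]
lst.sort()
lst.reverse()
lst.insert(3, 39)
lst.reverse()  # [73, 39, 85, 88, 90]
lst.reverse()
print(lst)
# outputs [90, 88, 85, 39, 73]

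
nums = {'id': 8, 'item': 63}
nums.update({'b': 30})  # {'id': 8, 'item': 63, 'b': 30}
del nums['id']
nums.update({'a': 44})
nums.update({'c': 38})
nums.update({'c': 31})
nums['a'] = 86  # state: {'item': 63, 'b': 30, 'a': 86, 'c': 31}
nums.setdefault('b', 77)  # 30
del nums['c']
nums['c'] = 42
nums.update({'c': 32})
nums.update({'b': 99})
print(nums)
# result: {'item': 63, 'b': 99, 'a': 86, 'c': 32}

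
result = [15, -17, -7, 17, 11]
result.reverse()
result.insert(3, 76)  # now [11, 17, -7, 76, -17, 15]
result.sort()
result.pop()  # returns 76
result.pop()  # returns 17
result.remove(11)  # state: [-17, -7, 15]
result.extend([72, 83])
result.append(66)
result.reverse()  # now [66, 83, 72, 15, -7, -17]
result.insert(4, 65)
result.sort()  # [-17, -7, 15, 65, 66, 72, 83]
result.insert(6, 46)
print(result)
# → [-17, -7, 15, 65, 66, 72, 46, 83]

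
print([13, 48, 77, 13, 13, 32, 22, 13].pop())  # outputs 13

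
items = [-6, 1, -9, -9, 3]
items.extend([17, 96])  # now [-6, 1, -9, -9, 3, 17, 96]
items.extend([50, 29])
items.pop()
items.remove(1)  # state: [-6, -9, -9, 3, 17, 96, 50]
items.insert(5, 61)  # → [-6, -9, -9, 3, 17, 61, 96, 50]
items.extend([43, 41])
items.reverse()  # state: [41, 43, 50, 96, 61, 17, 3, -9, -9, -6]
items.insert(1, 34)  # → [41, 34, 43, 50, 96, 61, 17, 3, -9, -9, -6]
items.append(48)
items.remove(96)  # [41, 34, 43, 50, 61, 17, 3, -9, -9, -6, 48]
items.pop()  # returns 48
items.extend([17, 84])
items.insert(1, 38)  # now [41, 38, 34, 43, 50, 61, 17, 3, -9, -9, -6, 17, 84]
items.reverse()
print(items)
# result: [84, 17, -6, -9, -9, 3, 17, 61, 50, 43, 34, 38, 41]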